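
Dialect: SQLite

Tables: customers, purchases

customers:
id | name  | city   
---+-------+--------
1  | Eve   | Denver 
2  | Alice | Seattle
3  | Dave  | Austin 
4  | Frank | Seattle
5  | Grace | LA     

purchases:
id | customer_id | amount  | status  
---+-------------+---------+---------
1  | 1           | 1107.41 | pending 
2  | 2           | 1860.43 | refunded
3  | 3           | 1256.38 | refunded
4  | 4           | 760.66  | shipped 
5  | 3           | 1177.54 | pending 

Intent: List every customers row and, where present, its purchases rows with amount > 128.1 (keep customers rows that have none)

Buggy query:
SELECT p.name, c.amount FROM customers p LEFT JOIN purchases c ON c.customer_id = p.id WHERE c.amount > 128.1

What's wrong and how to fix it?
Bug: Filtering c.amount in WHERE discards the NULL rows produced by LEFT JOIN, turning it into an inner join

Fix: Put 'c.amount > 128.1' in the JOIN's ON clause instead of WHERE

Corrected query:
SELECT p.name, c.amount FROM customers p LEFT JOIN purchases c ON c.customer_id = p.id AND c.amount > 128.1

Result:
name  | amount 
------+--------
Eve   | 1107.41
Alice | 1860.43
Dave  | 1177.54
Dave  | 1256.38
Frank | 760.66 
Grace | NULL   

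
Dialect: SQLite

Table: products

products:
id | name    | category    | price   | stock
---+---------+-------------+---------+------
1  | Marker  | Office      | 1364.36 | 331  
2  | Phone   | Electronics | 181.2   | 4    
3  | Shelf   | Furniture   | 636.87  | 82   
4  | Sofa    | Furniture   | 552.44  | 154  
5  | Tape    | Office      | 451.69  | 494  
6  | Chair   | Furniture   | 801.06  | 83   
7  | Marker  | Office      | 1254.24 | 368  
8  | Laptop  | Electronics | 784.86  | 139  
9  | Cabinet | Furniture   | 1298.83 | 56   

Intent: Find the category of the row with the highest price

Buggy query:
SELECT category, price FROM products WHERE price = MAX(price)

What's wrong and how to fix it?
Bug: MAX(price) is an aggregate and cannot be used directly in WHERE

Fix: Use a subquery: WHERE price = (SELECT MAX(price) FROM products)

Corrected query:
SELECT category, price FROM products WHERE price = (SELECT MAX(price) FROM products)

Result:
category | price  
---------+--------
Office   | 1364.36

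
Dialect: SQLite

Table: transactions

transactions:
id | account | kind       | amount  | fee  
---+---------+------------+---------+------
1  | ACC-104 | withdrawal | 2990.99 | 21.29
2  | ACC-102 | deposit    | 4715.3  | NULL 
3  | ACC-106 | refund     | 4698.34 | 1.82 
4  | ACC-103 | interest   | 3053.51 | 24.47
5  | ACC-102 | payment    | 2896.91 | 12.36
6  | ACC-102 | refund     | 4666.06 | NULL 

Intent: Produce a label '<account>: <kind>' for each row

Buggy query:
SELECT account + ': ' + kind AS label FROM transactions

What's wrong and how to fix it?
Bug: SQLite uses || for string concatenation; + coerces text to numbers (yielding 0)

Fix: Replace + with || to concatenate text

Corrected query:
SELECT account || ': ' || kind AS label FROM transactions

Result:
label              
-------------------
ACC-104: withdrawal
ACC-102: deposit   
ACC-106: refund    
ACC-103: interest  
ACC-102: payment   
ACC-102: refund    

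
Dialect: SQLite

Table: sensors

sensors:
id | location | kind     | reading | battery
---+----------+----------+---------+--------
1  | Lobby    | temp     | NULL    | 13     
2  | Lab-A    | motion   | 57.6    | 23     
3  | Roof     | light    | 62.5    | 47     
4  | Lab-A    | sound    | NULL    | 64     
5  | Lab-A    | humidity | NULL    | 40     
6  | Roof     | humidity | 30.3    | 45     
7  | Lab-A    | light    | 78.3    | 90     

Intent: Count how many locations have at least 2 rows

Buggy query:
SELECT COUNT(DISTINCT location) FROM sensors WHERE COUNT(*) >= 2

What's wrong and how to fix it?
Bug: WHERE filters individual rows, not groups, so a group-level COUNT is invalid there

Fix: Group first with HAVING COUNT(*) >= 2, then COUNT the resulting groups

Corrected query:
SELECT COUNT(*) FROM (SELECT location FROM sensors GROUP BY location HAVING COUNT(*) >= 2)

Result:
COUNT(*)
--------
2       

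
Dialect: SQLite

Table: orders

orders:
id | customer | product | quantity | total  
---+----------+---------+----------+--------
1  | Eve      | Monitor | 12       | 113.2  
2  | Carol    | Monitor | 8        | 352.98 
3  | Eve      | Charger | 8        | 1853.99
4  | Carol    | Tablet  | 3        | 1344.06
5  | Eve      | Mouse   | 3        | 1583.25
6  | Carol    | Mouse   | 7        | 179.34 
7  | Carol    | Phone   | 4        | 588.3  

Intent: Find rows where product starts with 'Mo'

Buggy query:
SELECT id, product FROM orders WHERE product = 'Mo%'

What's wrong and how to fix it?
Bug: '=' compares the literal string including the % character; pattern matching needs LIKE

Fix: Use LIKE for wildcard pattern matching

Corrected query:
SELECT id, product FROM orders WHERE product LIKE 'Mo%'

Result:
id | product
---+--------
1  | Monitor
2  | Monitor
5  | Mouse  
6  | Mouse  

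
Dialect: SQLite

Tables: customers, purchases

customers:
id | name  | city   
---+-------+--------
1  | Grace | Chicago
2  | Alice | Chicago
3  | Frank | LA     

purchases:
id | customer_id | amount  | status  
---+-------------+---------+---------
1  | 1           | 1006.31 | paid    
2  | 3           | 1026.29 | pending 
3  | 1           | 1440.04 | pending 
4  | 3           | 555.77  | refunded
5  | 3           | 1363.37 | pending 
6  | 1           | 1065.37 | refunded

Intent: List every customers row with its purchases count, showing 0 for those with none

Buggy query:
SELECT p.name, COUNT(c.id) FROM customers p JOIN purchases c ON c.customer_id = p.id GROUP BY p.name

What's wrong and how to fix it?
Bug: An inner join excludes parents with zero children

Fix: Use LEFT JOIN so parents without children still appear (COUNT(c.id) gives 0)

Corrected query:
SELECT p.name, COUNT(c.id) FROM customers p LEFT JOIN purchases c ON c.customer_id = p.id GROUP BY p.name

Result:
name  | COUNT(c.id)
------+------------
Alice | 0          
Frank | 3          
Grace | 3          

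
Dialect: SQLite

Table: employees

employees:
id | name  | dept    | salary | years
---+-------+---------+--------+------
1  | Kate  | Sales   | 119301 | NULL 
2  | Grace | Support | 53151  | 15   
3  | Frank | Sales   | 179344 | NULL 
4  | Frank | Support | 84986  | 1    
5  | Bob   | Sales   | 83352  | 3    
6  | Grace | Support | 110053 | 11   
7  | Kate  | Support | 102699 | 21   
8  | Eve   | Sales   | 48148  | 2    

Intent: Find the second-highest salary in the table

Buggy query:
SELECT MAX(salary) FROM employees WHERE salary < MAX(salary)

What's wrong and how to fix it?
Bug: MAX(salary) on the right of the comparison is an aggregate-in-WHERE error

Fix: Put the inner MAX in a scalar subquery

Corrected query:
SELECT MAX(salary) FROM employees WHERE salary < (SELECT MAX(salary) FROM employees)

Result:
MAX(salary)
-----------
119301     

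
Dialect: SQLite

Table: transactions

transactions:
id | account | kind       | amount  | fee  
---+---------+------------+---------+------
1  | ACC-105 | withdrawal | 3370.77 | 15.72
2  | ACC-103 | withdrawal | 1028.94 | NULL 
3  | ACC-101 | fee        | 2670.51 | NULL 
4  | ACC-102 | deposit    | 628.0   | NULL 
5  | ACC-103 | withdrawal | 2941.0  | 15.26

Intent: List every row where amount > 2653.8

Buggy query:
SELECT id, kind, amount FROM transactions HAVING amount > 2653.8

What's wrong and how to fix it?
Bug: This is a non-aggregate query (no GROUP BY, no aggregates), so in SQLite the HAVING clause is invalid here; a row-level condition belongs in WHERE

Fix: Use WHERE for row-level filtering

Corrected query:
SELECT id, kind, amount FROM transactions WHERE amount > 2653.8

Result:
id | kind       | amount 
---+------------+--------
1  | withdrawal | 3370.77
3  | fee        | 2670.51
5  | withdrawal | 2941   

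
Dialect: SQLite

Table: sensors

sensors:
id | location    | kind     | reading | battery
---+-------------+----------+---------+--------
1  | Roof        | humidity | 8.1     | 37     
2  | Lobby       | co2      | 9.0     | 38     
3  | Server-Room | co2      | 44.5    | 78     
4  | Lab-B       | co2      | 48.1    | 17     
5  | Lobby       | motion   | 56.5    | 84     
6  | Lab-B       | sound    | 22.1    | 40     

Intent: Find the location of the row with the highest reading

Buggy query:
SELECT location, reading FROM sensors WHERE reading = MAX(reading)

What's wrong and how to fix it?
Bug: WHERE is evaluated per row; an aggregate over the whole table isn't defined there

Fix: Wrap MAX in a scalar subquery so WHERE compares against a single value

Corrected query:
SELECT location, reading FROM sensors WHERE reading = (SELECT MAX(reading) FROM sensors)

Result:
location | reading
---------+--------
Lobby    | 56.5   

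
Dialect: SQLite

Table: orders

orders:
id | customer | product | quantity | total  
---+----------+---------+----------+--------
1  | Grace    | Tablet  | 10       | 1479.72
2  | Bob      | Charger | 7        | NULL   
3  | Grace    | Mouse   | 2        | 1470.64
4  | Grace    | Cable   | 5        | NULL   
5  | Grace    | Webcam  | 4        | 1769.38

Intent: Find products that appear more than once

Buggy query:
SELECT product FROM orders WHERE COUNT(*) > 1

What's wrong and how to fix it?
Bug: WHERE can't reference COUNT(*); aggregates are computed after WHERE

Fix: Group first, then use HAVING for the count condition

Corrected query:
SELECT product FROM orders GROUP BY product HAVING COUNT(*) > 1

Result:
(no rows)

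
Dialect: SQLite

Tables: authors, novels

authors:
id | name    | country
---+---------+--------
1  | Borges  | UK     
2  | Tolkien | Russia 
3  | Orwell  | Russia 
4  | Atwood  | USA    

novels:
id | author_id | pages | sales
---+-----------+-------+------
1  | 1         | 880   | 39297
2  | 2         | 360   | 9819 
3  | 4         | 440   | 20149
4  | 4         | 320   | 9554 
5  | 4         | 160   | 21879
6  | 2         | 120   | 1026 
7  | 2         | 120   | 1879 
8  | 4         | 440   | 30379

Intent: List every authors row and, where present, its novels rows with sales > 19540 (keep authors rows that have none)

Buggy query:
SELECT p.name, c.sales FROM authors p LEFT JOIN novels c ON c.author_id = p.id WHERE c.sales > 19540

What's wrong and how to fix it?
Bug: Filtering c.sales in WHERE discards the NULL rows produced by LEFT JOIN, turning it into an inner join

Fix: Put 'c.sales > 19540' in the JOIN's ON clause instead of WHERE

Corrected query:
SELECT p.name, c.sales FROM authors p LEFT JOIN novels c ON c.author_id = p.id AND c.sales > 19540

Result:
name    | sales
--------+------
Borges  | 39297
Tolkien | NULL 
Orwell  | NULL 
Atwood  | 20149
Atwood  | 21879
Atwood  | 30379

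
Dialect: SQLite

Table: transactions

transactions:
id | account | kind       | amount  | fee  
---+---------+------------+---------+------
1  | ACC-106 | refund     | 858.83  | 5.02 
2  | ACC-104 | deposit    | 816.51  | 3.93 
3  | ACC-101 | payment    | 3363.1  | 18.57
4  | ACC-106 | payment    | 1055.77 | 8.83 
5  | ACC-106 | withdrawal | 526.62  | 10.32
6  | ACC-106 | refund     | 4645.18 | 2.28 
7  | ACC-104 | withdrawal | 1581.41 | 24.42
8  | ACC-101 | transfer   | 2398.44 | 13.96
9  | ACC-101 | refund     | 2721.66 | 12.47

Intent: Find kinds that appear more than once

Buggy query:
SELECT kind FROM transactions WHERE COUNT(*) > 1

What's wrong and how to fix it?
Bug: WHERE can't reference COUNT(*); aggregates are computed after WHERE

Fix: GROUP BY kind, then filter groups with HAVING COUNT(*) > 1

Corrected query:
SELECT kind FROM transactions GROUP BY kind HAVING COUNT(*) > 1

Result:
kind      
----------
payment   
refund    
withdrawal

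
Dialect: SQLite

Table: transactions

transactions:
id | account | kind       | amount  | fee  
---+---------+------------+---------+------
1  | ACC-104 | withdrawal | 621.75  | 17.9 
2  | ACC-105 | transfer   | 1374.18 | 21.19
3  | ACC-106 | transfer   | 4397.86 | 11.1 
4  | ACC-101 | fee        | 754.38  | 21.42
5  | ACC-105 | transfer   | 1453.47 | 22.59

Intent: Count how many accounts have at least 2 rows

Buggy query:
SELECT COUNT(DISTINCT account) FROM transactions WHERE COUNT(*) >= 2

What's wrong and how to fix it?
Bug: COUNT(*) cannot appear in WHERE; the per-group count doesn't exist yet

Fix: Group first with HAVING COUNT(*) >= 2, then COUNT the resulting groups

Corrected query:
SELECT COUNT(*) FROM (SELECT account FROM transactions GROUP BY account HAVING COUNT(*) >= 2)

Result:
COUNT(*)
--------
1       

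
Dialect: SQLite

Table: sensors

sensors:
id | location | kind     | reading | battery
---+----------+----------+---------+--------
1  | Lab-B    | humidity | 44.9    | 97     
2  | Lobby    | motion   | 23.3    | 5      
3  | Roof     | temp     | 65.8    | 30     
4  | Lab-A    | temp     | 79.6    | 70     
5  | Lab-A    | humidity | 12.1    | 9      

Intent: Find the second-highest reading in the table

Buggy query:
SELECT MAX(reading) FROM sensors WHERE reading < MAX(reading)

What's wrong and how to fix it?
Bug: MAX(reading) on the right of the comparison is an aggregate-in-WHERE error

Fix: Compute the overall MAX in a subquery, then take MAX of rows below it

Corrected query:
SELECT MAX(reading) FROM sensors WHERE reading < (SELECT MAX(reading) FROM sensors)

Result:
MAX(reading)
------------
65.8        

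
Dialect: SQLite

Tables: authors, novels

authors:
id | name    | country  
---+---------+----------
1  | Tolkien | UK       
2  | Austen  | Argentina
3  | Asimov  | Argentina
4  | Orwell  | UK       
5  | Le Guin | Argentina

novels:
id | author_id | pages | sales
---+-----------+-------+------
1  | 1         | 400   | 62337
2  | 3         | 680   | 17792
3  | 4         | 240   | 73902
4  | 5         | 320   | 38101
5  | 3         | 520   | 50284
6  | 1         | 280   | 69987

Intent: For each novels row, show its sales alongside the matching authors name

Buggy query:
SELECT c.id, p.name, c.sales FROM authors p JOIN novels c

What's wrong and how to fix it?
Bug: JOIN with no ON clause produces a cartesian product; every novels row pairs with every authors row

Fix: Specify the join condition linking the foreign key to the parent id

Corrected query:
SELECT c.id, p.name, c.sales FROM authors p JOIN novels c ON c.author_id = p.id

Result:
id | name    | sales
---+---------+------
1  | Tolkien | 62337
2  | Asimov  | 17792
3  | Orwell  | 73902
4  | Le Guin | 38101
5  | Asimov  | 50284
6  | Tolkien | 69987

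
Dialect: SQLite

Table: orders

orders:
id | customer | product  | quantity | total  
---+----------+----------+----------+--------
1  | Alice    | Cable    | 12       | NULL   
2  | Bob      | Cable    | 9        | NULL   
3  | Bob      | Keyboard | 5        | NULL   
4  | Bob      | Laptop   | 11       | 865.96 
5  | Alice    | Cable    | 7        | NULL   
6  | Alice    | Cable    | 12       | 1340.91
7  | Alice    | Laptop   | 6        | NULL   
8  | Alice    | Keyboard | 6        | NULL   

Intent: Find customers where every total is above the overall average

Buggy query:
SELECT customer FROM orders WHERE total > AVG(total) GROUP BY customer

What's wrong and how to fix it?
Bug: AVG() is an aggregate; it can't sit directly in WHERE

Fix: Compute the overall average in a scalar subquery and compare each group's MIN against it in HAVING

Corrected query:
SELECT customer FROM orders GROUP BY customer HAVING MIN(total) > (SELECT AVG(total) FROM orders)

Result:
customer
--------
Alice   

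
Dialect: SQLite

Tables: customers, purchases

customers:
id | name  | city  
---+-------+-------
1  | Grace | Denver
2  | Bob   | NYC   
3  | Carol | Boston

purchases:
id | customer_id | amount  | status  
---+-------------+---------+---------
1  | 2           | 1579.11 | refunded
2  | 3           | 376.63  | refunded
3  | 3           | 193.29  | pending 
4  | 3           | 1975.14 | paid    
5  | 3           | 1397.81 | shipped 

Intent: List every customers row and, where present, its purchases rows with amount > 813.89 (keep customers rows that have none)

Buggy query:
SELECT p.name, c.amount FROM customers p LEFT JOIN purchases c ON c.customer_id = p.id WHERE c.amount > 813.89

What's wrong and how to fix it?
Bug: Filtering c.amount in WHERE discards the NULL rows produced by LEFT JOIN, turning it into an inner join

Fix: Put 'c.amount > 813.89' in the JOIN's ON clause instead of WHERE

Corrected query:
SELECT p.name, c.amount FROM customers p LEFT JOIN purchases c ON c.customer_id = p.id AND c.amount > 813.89

Result:
name  | amount 
------+--------
Grace | NULL   
Bob   | 1579.11
Carol | 1397.81
Carol | 1975.14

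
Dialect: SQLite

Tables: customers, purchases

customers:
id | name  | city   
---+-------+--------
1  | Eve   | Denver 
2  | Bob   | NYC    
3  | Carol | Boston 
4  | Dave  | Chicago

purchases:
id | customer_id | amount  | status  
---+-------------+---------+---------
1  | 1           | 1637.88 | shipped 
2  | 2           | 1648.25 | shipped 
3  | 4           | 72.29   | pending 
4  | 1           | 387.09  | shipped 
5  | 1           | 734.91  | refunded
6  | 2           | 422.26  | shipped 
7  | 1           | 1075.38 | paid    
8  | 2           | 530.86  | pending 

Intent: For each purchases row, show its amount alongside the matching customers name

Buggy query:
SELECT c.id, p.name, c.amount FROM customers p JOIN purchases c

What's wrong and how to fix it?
Bug: Missing join condition: each purchases row is matched to all customers rows instead of just its own

Fix: Add ON c.customer_id = p.id to the JOIN

Corrected query:
SELECT c.id, p.name, c.amount FROM customers p JOIN purchases c ON c.customer_id = p.id

Result:
id | name | amount 
---+------+--------
1  | Eve  | 1637.88
2  | Bob  | 1648.25
3  | Dave | 72.29  
4  | Eve  | 387.09 
5  | Eve  | 734.91 
6  | Bob  | 422.26 
7  | Eve  | 1075.38
8  | Bob  | 530.86 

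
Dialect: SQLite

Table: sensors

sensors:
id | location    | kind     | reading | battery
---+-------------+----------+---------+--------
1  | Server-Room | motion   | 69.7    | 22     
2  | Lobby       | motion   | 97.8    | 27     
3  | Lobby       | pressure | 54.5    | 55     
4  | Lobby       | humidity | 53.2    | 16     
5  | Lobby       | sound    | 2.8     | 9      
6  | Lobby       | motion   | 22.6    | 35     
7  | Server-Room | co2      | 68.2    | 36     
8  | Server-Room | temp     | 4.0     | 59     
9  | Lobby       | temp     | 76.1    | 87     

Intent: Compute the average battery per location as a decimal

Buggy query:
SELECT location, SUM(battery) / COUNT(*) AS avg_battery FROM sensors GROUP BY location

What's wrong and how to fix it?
Bug: Both operands are integers, so '/' performs integer division and truncates

Fix: Multiply by 1.0 (or CAST to REAL) to force floating-point division

Corrected query:
SELECT location, SUM(battery) * 1.0 / COUNT(*) AS avg_battery FROM sensors GROUP BY location

Result:
location    | avg_battery
------------+------------
Lobby       | 38.166667  
Server-Room | 39         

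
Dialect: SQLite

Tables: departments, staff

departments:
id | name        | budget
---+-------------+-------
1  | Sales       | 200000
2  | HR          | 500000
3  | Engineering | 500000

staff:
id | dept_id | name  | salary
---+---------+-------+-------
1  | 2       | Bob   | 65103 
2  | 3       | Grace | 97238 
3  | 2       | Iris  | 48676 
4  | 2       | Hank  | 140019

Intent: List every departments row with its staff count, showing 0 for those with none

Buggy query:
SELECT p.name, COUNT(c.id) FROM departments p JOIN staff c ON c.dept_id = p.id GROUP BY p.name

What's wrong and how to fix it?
Bug: INNER JOIN drops departments rows that have no matching staff rows

Fix: Switch to LEFT JOIN to retain unmatched parent rows

Corrected query:
SELECT p.name, COUNT(c.id) FROM departments p LEFT JOIN staff c ON c.dept_id = p.id GROUP BY p.name

Result:
name        | COUNT(c.id)
------------+------------
Engineering | 1          
HR          | 3          
Sales       | 0          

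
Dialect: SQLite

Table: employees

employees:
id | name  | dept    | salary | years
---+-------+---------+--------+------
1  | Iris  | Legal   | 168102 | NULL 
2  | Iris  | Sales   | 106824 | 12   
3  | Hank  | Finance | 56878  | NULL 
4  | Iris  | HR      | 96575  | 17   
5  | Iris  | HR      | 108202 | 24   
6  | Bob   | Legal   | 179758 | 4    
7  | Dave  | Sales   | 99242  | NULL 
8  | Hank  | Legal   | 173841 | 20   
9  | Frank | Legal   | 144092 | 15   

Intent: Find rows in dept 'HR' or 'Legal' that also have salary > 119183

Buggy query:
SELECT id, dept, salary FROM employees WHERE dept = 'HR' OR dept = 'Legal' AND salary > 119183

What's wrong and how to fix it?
Bug: AND binds tighter than OR, so this parses as dept = 'HR' OR (dept = 'Legal' AND salary > 119183)

Fix: Group the OR with parentheses (or use IN), then AND the threshold

Corrected query:
SELECT id, dept, salary FROM employees WHERE (dept = 'HR' OR dept = 'Legal') AND salary > 119183

Result:
id | dept  | salary
---+-------+-------
1  | Legal | 168102
6  | Legal | 179758
8  | Legal | 173841
9  | Legal | 144092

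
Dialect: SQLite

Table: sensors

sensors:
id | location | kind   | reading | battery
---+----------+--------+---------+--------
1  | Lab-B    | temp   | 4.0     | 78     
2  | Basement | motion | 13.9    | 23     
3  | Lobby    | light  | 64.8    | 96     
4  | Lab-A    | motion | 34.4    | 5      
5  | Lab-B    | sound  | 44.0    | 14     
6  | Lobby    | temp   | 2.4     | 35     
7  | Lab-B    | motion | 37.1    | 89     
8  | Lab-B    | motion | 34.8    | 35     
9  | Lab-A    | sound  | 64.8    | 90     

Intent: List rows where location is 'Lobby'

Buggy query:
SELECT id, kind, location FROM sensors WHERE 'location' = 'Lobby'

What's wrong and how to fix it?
Bug: 'location' in single quotes is a string literal, not the column; the comparison is literal-vs-literal and never true

Fix: Remove the quotes around the column name (or use double quotes for an identifier)

Corrected query:
SELECT id, kind, location FROM sensors WHERE location = 'Lobby'

Result:
id | kind  | location
---+-------+---------
3  | light | Lobby   
6  | temp  | Lobby   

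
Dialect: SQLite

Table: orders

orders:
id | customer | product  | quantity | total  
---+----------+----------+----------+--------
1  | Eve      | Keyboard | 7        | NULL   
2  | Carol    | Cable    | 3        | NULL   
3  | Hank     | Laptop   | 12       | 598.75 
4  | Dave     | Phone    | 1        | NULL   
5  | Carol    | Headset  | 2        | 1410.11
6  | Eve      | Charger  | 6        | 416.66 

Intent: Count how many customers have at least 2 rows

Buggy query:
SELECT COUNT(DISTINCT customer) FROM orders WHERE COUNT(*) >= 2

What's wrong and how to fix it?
Bug: COUNT(*) cannot appear in WHERE; the per-group count doesn't exist yet

Fix: Use a subquery that GROUPs and filters with HAVING, then count its rows

Corrected query:
SELECT COUNT(*) FROM (SELECT customer FROM orders GROUP BY customer HAVING COUNT(*) >= 2)

Result:
COUNT(*)
--------
2       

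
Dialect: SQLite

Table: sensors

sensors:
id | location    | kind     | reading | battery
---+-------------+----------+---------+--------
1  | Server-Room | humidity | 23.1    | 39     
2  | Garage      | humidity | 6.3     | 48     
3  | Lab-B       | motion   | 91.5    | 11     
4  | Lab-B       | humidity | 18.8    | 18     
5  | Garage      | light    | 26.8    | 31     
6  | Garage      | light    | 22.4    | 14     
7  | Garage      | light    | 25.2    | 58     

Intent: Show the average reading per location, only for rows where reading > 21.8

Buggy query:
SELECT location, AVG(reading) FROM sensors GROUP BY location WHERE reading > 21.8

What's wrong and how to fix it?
Bug: Row-level WHERE must come before GROUP BY in the clause order

Fix: Move the WHERE clause before GROUP BY

Corrected query:
SELECT location, AVG(reading) FROM sensors WHERE reading > 21.8 GROUP BY location

Result:
location    | AVG(reading)
------------+-------------
Garage      | 24.8        
Lab-B       | 91.5        
Server-Room | 23.1        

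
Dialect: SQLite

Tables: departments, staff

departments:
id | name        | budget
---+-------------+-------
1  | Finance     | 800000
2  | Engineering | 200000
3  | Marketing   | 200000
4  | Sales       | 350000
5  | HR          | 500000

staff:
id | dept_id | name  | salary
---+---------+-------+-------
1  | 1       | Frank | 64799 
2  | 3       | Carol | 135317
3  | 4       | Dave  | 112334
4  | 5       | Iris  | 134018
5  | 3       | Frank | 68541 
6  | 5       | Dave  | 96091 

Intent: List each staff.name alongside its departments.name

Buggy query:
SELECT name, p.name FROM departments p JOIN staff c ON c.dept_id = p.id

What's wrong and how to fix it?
Bug: Both tables have a 'name' column; the unqualified reference is ambiguous

Fix: Qualify the column with its table alias (c.name)

Corrected query:
SELECT c.name, p.name FROM departments p JOIN staff c ON c.dept_id = p.id

Result:
name  | name     
------+----------
Frank | Finance  
Carol | Marketing
Dave  | Sales    
Iris  | HR       
Frank | Marketing
Dave  | HR       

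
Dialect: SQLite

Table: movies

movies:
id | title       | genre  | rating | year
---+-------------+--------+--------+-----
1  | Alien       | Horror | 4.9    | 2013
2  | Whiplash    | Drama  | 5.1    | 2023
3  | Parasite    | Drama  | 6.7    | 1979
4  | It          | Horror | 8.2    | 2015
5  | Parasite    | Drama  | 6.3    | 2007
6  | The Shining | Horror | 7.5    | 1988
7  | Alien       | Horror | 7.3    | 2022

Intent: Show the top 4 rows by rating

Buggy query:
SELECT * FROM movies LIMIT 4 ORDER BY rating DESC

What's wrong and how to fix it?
Bug: LIMIT must come after ORDER BY

Fix: Sort with ORDER BY, then apply LIMIT

Corrected query:
SELECT * FROM movies ORDER BY rating DESC LIMIT 4

Result:
id | title       | genre  | rating | year
---+-------------+--------+--------+-----
4  | It          | Horror | 8.2    | 2015
6  | The Shining | Horror | 7.5    | 1988
7  | Alien       | Horror | 7.3    | 2022
3  | Parasite    | Drama  | 6.7    | 1979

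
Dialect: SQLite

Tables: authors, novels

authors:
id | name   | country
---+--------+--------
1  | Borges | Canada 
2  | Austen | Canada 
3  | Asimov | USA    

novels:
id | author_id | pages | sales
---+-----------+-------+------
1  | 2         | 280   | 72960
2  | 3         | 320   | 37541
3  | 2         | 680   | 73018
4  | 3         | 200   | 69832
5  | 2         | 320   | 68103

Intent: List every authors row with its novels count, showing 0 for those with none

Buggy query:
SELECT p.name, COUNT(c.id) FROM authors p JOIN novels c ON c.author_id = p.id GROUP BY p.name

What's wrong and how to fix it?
Bug: INNER JOIN drops authors rows that have no matching novels rows

Fix: Use LEFT JOIN so parents without children still appear (COUNT(c.id) gives 0)

Corrected query:
SELECT p.name, COUNT(c.id) FROM authors p LEFT JOIN novels c ON c.author_id = p.id GROUP BY p.name

Result:
name   | COUNT(c.id)
-------+------------
Asimov | 2          
Austen | 3          
Borges | 0          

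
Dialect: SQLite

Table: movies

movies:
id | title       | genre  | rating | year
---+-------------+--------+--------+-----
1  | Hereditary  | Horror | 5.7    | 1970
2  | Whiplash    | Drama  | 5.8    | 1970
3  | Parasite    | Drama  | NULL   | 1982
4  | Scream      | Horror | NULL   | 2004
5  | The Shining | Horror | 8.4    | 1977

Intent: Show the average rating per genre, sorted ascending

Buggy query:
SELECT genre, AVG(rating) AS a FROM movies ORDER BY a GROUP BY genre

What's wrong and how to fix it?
Bug: ORDER BY appears before GROUP BY; SQL clause order requires GROUP BY first

Fix: Reorder: SELECT … FROM … GROUP BY … ORDER BY …

Corrected query:
SELECT genre, AVG(rating) AS a FROM movies GROUP BY genre ORDER BY a

Result:
genre  | a   
-------+-----
Drama  | 5.8 
Horror | 7.05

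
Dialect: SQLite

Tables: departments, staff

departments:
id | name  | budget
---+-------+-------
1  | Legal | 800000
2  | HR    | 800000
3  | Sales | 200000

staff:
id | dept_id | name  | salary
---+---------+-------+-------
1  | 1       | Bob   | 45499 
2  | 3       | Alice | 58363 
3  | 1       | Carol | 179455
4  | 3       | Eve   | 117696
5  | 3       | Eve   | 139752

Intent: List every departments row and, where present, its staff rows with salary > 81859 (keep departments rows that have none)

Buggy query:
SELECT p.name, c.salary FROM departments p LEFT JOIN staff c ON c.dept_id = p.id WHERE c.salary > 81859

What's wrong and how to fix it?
Bug: A WHERE condition on the right-hand table after LEFT JOIN drops unmatched parents

Fix: Put 'c.salary > 81859' in the JOIN's ON clause instead of WHERE

Corrected query:
SELECT p.name, c.salary FROM departments p LEFT JOIN staff c ON c.dept_id = p.id AND c.salary > 81859

Result:
name  | salary
------+-------
Legal | 179455
HR    | NULL  
Sales | 117696
Sales | 139752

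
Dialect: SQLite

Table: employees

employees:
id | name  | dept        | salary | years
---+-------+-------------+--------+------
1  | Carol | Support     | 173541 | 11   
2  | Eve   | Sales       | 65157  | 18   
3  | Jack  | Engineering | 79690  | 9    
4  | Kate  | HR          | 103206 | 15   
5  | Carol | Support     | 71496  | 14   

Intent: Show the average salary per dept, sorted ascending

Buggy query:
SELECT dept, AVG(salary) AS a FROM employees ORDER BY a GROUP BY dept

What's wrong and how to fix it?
Bug: ORDER BY appears before GROUP BY; SQL clause order requires GROUP BY first

Fix: Move ORDER BY to the end, after GROUP BY

Corrected query:
SELECT dept, AVG(salary) AS a FROM employees GROUP BY dept ORDER BY a

Result:
dept        | a       
------------+---------
Sales       | 65157   
Engineering | 79690   
HR          | 103206  
Support     | 122518.5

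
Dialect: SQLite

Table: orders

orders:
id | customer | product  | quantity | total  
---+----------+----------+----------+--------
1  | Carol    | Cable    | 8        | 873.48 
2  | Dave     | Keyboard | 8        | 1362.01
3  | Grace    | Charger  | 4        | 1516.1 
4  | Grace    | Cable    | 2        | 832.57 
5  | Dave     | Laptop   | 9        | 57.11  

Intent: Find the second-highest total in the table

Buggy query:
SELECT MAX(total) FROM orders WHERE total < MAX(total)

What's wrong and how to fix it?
Bug: The inner MAX is an aggregate inside WHERE, which is not allowed

Fix: Compute the overall MAX in a subquery, then take MAX of rows below it

Corrected query:
SELECT MAX(total) FROM orders WHERE total < (SELECT MAX(total) FROM orders)

Result:
MAX(total)
----------
1362.01   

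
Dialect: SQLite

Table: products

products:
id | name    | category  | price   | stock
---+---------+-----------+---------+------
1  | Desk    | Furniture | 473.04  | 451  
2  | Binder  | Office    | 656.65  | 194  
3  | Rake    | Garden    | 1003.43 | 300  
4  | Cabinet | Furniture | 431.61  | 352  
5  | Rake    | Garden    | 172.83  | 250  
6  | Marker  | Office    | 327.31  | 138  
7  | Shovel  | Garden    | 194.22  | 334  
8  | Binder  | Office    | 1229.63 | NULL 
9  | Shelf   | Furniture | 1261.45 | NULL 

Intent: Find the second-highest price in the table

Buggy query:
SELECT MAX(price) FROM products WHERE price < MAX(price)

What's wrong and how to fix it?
Bug: MAX(price) on the right of the comparison is an aggregate-in-WHERE error

Fix: Compute the overall MAX in a subquery, then take MAX of rows below it

Corrected query:
SELECT MAX(price) FROM products WHERE price < (SELECT MAX(price) FROM products)

Result:
MAX(price)
----------
1229.63   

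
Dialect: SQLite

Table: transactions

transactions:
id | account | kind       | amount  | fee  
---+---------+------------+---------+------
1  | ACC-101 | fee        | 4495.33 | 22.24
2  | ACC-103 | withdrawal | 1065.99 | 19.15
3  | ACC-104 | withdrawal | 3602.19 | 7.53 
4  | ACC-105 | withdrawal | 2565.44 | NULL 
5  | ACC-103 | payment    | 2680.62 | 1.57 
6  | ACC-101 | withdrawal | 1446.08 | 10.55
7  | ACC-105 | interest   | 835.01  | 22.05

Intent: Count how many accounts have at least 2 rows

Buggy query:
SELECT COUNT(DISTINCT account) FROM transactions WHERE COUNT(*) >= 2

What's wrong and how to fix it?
Bug: COUNT(*) cannot appear in WHERE; the per-group count doesn't exist yet

Fix: Group first with HAVING COUNT(*) >= 2, then COUNT the resulting groups

Corrected query:
SELECT COUNT(*) FROM (SELECT account FROM transactions GROUP BY account HAVING COUNT(*) >= 2)

Result:
COUNT(*)
--------
3       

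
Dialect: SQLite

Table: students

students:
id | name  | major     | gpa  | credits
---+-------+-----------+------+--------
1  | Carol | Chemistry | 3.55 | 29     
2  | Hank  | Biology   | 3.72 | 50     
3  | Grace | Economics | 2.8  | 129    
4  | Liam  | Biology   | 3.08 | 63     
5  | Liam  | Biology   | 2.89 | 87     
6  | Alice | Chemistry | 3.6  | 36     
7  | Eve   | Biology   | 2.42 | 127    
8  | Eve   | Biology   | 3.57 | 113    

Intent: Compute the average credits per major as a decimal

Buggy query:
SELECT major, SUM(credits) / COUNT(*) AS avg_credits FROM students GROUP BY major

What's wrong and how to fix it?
Bug: Both operands are integers, so '/' performs integer division and truncates

Fix: Cast one side to REAL so the division keeps the fractional part

Corrected query:
SELECT major, SUM(credits) * 1.0 / COUNT(*) AS avg_credits FROM students GROUP BY major

Result:
major     | avg_credits
----------+------------
Biology   | 88         
Chemistry | 32.5       
Economics | 129        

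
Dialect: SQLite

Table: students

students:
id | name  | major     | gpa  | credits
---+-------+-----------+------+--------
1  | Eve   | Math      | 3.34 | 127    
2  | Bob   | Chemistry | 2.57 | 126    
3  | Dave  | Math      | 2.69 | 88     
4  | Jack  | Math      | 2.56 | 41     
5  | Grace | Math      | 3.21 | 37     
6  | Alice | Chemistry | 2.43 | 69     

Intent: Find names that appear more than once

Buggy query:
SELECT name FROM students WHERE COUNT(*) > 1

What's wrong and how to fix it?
Bug: WHERE can't reference COUNT(*); aggregates are computed after WHERE

Fix: GROUP BY name, then filter groups with HAVING COUNT(*) > 1

Corrected query:
SELECT name FROM students GROUP BY name HAVING COUNT(*) > 1

Result:
(no rows)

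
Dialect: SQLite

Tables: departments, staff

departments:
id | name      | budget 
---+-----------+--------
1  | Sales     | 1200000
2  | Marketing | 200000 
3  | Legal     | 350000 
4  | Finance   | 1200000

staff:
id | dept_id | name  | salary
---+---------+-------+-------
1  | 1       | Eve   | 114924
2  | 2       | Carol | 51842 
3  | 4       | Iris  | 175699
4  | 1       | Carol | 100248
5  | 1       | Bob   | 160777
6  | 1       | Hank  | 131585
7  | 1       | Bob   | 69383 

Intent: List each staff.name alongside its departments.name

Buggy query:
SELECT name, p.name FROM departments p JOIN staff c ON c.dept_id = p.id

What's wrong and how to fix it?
Bug: 'name' exists in both joined tables, so the database can't tell which one is meant

Fix: Qualify the column with its table alias (c.name)

Corrected query:
SELECT c.name, p.name FROM departments p JOIN staff c ON c.dept_id = p.id

Result:
name  | name     
------+----------
Eve   | Sales    
Carol | Marketing
Iris  | Finance  
Carol | Sales    
Bob   | Sales    
Hank  | Sales    
Bob   | Sales    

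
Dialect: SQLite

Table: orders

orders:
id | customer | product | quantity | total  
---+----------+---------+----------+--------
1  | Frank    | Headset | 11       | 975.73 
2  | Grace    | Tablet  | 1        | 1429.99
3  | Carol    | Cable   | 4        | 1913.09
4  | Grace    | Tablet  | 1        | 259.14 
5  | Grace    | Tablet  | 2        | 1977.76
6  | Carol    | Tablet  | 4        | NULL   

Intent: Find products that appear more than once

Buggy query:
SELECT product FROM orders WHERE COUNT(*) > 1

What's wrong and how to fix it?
Bug: WHERE can't reference COUNT(*); aggregates are computed after WHERE

Fix: GROUP BY product, then filter groups with HAVING COUNT(*) > 1

Corrected query:
SELECT product FROM orders GROUP BY product HAVING COUNT(*) > 1

Result:
product
-------
Tablet 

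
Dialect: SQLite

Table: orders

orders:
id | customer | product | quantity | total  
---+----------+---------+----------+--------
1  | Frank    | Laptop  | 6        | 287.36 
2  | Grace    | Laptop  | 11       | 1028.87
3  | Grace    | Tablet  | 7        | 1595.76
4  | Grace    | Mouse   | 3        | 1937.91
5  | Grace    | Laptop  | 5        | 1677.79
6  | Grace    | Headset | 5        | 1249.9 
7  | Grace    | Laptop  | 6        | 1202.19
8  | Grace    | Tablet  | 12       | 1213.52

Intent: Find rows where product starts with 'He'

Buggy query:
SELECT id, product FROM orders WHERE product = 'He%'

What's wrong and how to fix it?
Bug: Wildcards only work with LIKE; '=' treats '%' as a literal character

Fix: Replace '=' with LIKE so 'He%' is treated as a pattern

Corrected query:
SELECT id, product FROM orders WHERE product LIKE 'He%'

Result:
id | product
---+--------
6  | Headset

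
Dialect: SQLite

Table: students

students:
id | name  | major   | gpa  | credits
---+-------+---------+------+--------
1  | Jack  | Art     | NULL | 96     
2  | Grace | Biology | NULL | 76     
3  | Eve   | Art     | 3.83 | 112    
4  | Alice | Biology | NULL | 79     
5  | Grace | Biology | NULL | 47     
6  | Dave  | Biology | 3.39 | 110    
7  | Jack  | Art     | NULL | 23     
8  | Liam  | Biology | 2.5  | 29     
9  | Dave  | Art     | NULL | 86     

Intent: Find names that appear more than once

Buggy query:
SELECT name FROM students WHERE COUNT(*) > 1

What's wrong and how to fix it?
Bug: COUNT(*) is an aggregate and cannot be used in WHERE

Fix: GROUP BY name, then filter groups with HAVING COUNT(*) > 1

Corrected query:
SELECT name FROM students GROUP BY name HAVING COUNT(*) > 1

Result:
name 
-----
Dave 
Grace
Jack 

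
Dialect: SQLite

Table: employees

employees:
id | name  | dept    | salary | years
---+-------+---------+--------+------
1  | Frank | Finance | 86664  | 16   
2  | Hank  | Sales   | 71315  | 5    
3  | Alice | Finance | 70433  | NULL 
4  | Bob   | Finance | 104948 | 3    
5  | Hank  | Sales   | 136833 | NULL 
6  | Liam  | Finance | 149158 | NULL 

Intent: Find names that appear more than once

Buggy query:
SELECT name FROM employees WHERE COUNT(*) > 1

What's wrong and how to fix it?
Bug: WHERE can't reference COUNT(*); aggregates are computed after WHERE

Fix: GROUP BY name, then filter groups with HAVING COUNT(*) > 1

Corrected query:
SELECT name FROM employees GROUP BY name HAVING COUNT(*) > 1

Result:
name
----
Hank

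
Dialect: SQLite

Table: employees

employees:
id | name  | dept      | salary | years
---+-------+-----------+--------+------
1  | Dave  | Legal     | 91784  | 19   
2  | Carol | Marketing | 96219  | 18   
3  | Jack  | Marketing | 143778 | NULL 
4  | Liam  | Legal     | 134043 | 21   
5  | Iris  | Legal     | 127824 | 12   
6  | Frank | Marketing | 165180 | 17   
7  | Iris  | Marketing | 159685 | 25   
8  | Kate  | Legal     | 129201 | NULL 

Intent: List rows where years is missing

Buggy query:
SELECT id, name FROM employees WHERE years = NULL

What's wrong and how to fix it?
Bug: '= NULL' is always unknown in SQL three-valued logic, so no rows match

Fix: Replace '= NULL' with 'IS NULL'

Corrected query:
SELECT id, name FROM employees WHERE years IS NULL

Result:
id | name
---+-----
3  | Jack
8  | Kate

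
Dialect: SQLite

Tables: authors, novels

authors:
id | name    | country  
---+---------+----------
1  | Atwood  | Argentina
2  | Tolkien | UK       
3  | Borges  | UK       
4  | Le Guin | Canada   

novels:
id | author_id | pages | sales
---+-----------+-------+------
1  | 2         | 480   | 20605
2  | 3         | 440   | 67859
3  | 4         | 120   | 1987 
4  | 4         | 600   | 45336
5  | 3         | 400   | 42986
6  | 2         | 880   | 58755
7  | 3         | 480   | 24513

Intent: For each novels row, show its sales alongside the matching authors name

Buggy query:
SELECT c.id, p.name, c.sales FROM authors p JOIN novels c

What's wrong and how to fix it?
Bug: Missing join condition: each novels row is matched to all authors rows instead of just its own

Fix: Add ON c.author_id = p.id to the JOIN

Corrected query:
SELECT c.id, p.name, c.sales FROM authors p JOIN novels c ON c.author_id = p.id

Result:
id | name    | sales
---+---------+------
1  | Tolkien | 20605
2  | Borges  | 67859
3  | Le Guin | 1987 
4  | Le Guin | 45336
5  | Borges  | 42986
6  | Tolkien | 58755
7  | Borges  | 24513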